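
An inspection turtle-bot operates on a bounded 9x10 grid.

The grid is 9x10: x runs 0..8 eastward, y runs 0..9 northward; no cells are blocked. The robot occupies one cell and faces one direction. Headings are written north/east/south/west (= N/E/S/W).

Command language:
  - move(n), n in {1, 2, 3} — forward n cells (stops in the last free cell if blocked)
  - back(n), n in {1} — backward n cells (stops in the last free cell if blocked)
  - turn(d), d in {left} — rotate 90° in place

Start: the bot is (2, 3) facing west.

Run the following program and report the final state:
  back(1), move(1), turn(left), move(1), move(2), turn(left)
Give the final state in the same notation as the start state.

(2, 0) facing east

from: (2, 3) facing west
[1] after back(1): (3, 3) facing west
[2] after move(1): (2, 3) facing west
[3] after turn(left): (2, 3) facing south
[4] after move(1): (2, 2) facing south
[5] after move(2): (2, 0) facing south
[6] after turn(left): (2, 0) facing east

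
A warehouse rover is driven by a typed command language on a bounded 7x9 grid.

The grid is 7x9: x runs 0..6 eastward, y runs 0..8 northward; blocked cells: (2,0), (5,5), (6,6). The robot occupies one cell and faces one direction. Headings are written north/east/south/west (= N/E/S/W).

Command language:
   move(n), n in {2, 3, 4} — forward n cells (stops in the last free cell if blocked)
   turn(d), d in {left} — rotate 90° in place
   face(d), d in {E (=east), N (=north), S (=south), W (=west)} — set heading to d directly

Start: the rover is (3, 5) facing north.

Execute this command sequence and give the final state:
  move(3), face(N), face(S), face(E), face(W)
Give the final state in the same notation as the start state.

(3, 8) facing west

start: (3, 5) facing north
t=1 move(3) ⇒ (3, 8) facing north
t=2 face(N) ⇒ (3, 8) facing north
t=3 face(S) ⇒ (3, 8) facing south
t=4 face(E) ⇒ (3, 8) facing east
t=5 face(W) ⇒ (3, 8) facing west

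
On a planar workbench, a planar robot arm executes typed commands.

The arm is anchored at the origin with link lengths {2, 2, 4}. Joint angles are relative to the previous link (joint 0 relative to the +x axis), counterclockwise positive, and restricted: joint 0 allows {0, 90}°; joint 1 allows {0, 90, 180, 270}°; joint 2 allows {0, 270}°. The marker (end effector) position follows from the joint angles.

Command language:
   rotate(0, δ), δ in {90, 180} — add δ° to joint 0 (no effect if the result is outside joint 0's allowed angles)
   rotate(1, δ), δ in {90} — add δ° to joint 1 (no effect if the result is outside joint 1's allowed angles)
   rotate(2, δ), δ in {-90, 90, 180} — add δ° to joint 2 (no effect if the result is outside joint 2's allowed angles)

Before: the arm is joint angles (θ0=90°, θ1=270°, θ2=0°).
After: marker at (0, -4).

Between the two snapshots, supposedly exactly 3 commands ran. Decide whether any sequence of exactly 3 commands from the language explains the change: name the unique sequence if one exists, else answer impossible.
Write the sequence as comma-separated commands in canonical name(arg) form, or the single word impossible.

begin: joint angles (θ0=90°, θ1=270°, θ2=0°)
[1] after rotate(1, 90): joint angles (θ0=90°, θ1=0°, θ2=0°)
[2] after rotate(1, 90): joint angles (θ0=90°, θ1=90°, θ2=0°)
[3] after rotate(1, 90): joint angles (θ0=90°, θ1=180°, θ2=0°)
no other 3-command option fits: unique.

rotate(1, 90), rotate(1, 90), rotate(1, 90)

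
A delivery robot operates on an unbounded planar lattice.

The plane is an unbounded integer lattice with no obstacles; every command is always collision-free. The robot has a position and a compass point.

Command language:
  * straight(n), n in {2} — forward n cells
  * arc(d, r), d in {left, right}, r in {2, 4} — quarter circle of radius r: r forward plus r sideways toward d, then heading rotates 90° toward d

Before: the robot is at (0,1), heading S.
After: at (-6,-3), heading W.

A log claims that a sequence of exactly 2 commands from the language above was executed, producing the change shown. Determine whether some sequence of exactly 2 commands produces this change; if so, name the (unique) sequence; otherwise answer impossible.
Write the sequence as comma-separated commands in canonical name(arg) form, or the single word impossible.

key: cell and facing (now W) both changed — the 2 commands mix motion and turning
initial: at (0,1), heading S
step 1 (arc(right, 4)): at (-4,-3), heading W
step 2 (straight(2)): at (-6,-3), heading W
no rival 2-sequence matches.

arc(right, 4), straight(2)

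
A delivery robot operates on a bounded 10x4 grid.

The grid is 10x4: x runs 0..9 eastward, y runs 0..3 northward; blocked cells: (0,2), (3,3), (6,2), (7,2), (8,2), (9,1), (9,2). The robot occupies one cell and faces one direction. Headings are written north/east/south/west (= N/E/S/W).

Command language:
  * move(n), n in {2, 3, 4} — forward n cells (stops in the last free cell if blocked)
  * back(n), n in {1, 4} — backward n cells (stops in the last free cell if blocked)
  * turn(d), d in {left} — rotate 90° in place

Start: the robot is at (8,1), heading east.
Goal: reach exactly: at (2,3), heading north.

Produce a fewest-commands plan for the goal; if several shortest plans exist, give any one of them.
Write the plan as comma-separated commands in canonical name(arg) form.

from: at (8,1), heading east
1. back(1) → at (7,1), heading east
2. back(1) → at (6,1), heading east
3. back(4) → at (2,1), heading east
4. turn(left) → at (2,1), heading north
5. move(4) → at (2,3), heading north
shorter routes all fall short; 5 is best.

back(1), back(1), back(4), turn(left), move(4)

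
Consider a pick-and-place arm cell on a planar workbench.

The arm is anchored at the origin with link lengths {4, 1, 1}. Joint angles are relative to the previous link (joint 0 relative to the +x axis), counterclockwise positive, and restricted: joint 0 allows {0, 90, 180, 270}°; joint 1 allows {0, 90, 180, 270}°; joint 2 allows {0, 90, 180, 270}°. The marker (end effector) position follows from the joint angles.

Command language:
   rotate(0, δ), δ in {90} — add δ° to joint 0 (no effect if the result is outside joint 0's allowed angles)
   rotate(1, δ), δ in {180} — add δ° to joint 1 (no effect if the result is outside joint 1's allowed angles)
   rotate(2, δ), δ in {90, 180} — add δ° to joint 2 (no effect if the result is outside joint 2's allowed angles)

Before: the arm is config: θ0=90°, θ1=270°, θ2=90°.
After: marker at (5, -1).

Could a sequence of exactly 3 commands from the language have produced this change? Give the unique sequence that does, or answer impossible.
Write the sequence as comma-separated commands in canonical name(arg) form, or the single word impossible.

rotate(0, 90), rotate(0, 90), rotate(0, 90)

begin: config: θ0=90°, θ1=270°, θ2=90°
[1] after rotate(0, 90): config: θ0=180°, θ1=270°, θ2=90°
[2] after rotate(0, 90): config: θ0=270°, θ1=270°, θ2=90°
[3] after rotate(0, 90): config: θ0=0°, θ1=270°, θ2=90°
all 64 alternatives checked — unique.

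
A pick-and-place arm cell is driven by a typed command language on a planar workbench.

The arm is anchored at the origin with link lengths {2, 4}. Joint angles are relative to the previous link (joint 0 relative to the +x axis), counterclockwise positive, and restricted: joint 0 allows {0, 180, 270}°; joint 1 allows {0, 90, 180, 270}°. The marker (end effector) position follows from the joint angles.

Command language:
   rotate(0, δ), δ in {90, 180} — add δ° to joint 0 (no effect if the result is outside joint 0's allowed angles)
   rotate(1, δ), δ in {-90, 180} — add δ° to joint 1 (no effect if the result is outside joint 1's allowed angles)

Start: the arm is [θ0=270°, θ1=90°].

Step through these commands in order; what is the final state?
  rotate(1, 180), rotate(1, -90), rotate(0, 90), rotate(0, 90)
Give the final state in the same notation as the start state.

[θ0=0°, θ1=180°]

t0: [θ0=270°, θ1=90°]
1. rotate(1, 180) → [θ0=270°, θ1=270°]
2. rotate(1, -90) → [θ0=270°, θ1=180°]
3. rotate(0, 90) → [θ0=0°, θ1=180°]
4. rotate(0, 90) → [θ0=0°, θ1=180°]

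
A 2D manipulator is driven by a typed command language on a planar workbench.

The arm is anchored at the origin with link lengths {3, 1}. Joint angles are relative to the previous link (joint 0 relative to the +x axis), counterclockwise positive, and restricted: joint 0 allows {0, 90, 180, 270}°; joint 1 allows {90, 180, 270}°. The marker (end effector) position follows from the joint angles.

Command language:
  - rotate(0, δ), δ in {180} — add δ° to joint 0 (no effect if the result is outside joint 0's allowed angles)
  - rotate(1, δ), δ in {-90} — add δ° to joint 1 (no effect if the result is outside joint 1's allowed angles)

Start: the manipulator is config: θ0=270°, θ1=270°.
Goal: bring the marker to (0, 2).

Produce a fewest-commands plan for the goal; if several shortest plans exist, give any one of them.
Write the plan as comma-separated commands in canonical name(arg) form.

rotate(1, -90), rotate(0, 180)

initial: config: θ0=270°, θ1=270°
[1] after rotate(1, -90): config: θ0=270°, θ1=180°
[2] after rotate(0, 180): config: θ0=90°, θ1=180°
nothing shorter than 2 reaches the goal.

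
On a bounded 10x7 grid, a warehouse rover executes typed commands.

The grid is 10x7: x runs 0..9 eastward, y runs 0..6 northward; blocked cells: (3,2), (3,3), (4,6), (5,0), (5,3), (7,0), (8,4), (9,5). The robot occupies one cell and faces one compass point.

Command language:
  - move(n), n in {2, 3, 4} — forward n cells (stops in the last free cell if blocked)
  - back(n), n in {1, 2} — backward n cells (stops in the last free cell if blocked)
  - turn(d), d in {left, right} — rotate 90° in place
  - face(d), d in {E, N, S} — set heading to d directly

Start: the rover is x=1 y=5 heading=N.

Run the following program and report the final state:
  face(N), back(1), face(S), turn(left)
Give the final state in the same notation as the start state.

x=1 y=4 heading=E

initial: x=1 y=5 heading=N
t=1 face(N) ⇒ x=1 y=5 heading=N
t=2 back(1) ⇒ x=1 y=4 heading=N
t=3 face(S) ⇒ x=1 y=4 heading=S
t=4 turn(left) ⇒ x=1 y=4 heading=E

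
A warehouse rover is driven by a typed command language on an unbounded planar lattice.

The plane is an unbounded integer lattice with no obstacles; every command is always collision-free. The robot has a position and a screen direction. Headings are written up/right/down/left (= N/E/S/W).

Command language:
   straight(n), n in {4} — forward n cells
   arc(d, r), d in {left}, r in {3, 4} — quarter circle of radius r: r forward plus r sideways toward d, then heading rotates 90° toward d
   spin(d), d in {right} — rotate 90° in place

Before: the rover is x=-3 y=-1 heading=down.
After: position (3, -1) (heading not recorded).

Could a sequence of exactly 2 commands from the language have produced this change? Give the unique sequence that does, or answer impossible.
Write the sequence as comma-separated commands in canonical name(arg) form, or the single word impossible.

arc(left, 3), arc(left, 3)

t0: x=-3 y=-1 heading=down
step 1 (arc(left, 3)): x=0 y=-4 heading=right
step 2 (arc(left, 3)): x=3 y=-1 heading=up
all 16 alternatives checked — unique.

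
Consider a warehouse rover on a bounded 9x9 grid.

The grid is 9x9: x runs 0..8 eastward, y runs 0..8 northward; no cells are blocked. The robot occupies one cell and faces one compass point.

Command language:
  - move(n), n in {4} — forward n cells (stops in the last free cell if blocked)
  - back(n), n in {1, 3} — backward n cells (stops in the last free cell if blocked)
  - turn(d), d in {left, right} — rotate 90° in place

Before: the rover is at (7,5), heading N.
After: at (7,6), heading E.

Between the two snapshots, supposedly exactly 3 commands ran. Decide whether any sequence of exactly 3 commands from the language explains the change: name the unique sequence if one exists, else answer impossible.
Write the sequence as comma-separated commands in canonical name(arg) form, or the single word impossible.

back(3), move(4), turn(right)

key: running turn(right) before back(3) would end elsewhere — order is forced
start: at (7,5), heading N
1. back(3) → at (7,2), heading N
2. move(4) → at (7,6), heading N
3. turn(right) → at (7,6), heading E
no rival 3-sequence matches.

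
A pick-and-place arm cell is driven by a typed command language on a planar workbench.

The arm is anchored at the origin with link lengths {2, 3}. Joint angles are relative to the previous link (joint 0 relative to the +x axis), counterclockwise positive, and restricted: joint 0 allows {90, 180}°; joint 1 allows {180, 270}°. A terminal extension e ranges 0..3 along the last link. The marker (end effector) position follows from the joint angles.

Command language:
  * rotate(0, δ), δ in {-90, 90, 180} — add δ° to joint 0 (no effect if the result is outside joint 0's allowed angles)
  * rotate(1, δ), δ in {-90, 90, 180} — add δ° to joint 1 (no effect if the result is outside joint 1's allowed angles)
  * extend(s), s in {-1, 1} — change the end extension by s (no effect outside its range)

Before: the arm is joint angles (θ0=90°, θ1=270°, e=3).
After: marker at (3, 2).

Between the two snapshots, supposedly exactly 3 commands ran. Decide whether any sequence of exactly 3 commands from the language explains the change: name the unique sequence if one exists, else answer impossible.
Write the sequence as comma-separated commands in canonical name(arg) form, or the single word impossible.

t0: joint angles (θ0=90°, θ1=270°, e=3)
[1] after extend(-1): joint angles (θ0=90°, θ1=270°, e=2)
[2] after extend(-1): joint angles (θ0=90°, θ1=270°, e=1)
[3] after extend(-1): joint angles (θ0=90°, θ1=270°, e=0)
no other 3-command option fits: unique.

extend(-1), extend(-1), extend(-1)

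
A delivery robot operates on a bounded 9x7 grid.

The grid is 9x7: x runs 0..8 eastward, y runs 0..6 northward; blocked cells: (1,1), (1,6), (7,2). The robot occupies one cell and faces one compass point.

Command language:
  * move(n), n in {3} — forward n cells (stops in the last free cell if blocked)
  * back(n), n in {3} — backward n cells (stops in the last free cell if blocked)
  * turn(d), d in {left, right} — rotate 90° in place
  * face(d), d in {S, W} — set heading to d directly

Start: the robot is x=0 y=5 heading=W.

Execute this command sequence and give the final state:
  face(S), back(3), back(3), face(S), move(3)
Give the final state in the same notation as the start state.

x=0 y=3 heading=S

start: x=0 y=5 heading=W
[1] after face(S): x=0 y=5 heading=S
[2] after back(3): x=0 y=6 heading=S
[3] after back(3): x=0 y=6 heading=S
[4] after face(S): x=0 y=6 heading=S
[5] after move(3): x=0 y=3 heading=S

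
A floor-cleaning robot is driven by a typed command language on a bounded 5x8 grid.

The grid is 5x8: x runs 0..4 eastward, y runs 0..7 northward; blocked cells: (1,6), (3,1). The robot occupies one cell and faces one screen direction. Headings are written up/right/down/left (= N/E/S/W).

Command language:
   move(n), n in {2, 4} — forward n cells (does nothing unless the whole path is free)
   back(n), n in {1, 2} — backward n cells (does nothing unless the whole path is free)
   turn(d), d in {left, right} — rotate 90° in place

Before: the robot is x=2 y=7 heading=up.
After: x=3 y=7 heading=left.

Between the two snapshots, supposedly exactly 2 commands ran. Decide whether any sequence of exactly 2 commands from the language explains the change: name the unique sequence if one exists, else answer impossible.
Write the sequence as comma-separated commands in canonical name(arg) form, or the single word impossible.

turn(left), back(1)

key: cell and facing (now W) both changed — the 2 commands mix motion and turning
initial: x=2 y=7 heading=up
[1] after turn(left): x=2 y=7 heading=left
[2] after back(1): x=3 y=7 heading=left
no rival 2-sequence matches.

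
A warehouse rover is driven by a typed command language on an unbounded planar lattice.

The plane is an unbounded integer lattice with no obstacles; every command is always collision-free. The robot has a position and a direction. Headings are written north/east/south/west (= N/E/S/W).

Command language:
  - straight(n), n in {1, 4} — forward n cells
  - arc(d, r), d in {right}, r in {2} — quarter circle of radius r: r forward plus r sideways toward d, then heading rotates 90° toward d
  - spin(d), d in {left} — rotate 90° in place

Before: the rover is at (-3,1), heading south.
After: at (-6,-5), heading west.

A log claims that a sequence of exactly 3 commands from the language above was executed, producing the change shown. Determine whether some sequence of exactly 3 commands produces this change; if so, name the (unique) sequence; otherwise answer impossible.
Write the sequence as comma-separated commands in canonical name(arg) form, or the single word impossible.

key: position moved to (-6,-5) AND the heading swung to W — translation plus rotation needed
start: at (-3,1), heading south
[1] after straight(4): at (-3,-3), heading south
[2] after arc(right, 2): at (-5,-5), heading west
[3] after straight(1): at (-6,-5), heading west
uniquely the one of 64 3-step routes that fits.

straight(4), arc(right, 2), straight(1)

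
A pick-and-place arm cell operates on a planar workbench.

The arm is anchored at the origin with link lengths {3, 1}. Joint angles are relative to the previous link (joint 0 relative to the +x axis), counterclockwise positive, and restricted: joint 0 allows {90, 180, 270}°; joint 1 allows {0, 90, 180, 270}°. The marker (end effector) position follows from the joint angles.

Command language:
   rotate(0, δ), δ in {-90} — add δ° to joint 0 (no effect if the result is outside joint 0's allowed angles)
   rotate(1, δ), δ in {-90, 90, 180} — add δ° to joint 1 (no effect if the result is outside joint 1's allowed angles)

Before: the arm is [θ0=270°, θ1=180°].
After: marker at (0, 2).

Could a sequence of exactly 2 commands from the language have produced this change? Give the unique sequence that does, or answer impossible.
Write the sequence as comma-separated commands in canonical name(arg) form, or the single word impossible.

rotate(0, -90), rotate(0, -90)

t0: [θ0=270°, θ1=180°]
[1] after rotate(0, -90): [θ0=180°, θ1=180°]
[2] after rotate(0, -90): [θ0=90°, θ1=180°]
all 16 alternatives checked — unique.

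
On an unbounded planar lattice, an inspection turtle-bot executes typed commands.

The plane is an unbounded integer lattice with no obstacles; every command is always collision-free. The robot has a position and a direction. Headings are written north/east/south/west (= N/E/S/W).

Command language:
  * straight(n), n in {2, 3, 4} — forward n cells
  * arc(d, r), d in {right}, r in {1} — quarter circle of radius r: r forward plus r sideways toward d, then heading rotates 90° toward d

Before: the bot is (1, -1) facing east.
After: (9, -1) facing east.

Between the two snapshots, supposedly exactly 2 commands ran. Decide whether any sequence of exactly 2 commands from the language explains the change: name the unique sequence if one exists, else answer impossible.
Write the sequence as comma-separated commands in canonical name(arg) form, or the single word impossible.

key: heading stays E — no command in the sequence turns
initial: (1, -1) facing east
t=1 straight(4) ⇒ (5, -1) facing east
t=2 straight(4) ⇒ (9, -1) facing east
no other 2-command option fits: unique.

straight(4), straight(4)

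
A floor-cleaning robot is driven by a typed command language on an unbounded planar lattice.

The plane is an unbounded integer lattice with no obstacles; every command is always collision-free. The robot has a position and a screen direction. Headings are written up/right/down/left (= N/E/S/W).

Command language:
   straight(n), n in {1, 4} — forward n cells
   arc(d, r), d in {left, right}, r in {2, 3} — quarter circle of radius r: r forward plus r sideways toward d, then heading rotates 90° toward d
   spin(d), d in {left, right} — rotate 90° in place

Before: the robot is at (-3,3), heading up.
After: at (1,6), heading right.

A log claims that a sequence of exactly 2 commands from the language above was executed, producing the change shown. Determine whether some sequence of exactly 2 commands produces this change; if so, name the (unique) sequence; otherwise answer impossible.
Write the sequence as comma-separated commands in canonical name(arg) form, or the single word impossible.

arc(right, 3), straight(1)

key: cell and facing (now E) both changed — the 2 commands mix motion and turning
from: at (-3,3), heading up
1. arc(right, 3) → at (0,6), heading right
2. straight(1) → at (1,6), heading right
all 64 alternatives checked — unique.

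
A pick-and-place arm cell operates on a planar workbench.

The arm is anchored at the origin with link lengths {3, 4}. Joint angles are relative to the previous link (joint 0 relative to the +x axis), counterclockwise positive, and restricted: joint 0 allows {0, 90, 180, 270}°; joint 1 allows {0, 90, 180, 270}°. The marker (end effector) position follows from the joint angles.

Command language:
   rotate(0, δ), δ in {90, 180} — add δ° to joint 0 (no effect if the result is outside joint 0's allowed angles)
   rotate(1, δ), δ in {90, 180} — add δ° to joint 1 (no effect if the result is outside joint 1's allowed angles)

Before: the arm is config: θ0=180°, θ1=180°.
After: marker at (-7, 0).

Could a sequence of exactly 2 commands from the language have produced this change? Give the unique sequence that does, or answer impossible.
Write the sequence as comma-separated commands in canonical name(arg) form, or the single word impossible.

begin: config: θ0=180°, θ1=180°
1. rotate(1, 90) → config: θ0=180°, θ1=270°
2. rotate(1, 90) → config: θ0=180°, θ1=0°
uniquely the one of 16 2-step routes that fits.

rotate(1, 90), rotate(1, 90)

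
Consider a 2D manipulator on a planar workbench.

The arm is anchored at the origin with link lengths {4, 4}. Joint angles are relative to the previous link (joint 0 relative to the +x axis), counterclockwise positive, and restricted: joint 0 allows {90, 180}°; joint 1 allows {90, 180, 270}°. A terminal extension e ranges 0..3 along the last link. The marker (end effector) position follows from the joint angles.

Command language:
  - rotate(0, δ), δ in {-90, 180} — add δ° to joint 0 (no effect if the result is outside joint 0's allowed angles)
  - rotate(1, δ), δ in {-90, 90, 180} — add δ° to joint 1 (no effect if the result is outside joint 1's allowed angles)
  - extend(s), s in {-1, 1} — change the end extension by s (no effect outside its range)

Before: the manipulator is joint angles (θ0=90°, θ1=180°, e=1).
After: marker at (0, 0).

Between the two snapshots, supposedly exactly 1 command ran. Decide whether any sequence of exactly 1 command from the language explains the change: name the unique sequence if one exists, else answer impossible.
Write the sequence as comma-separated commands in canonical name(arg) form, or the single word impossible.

extend(-1)

from: joint angles (θ0=90°, θ1=180°, e=1)
step 1 (extend(-1)): joint angles (θ0=90°, θ1=180°, e=0)
all 7 alternatives checked — unique.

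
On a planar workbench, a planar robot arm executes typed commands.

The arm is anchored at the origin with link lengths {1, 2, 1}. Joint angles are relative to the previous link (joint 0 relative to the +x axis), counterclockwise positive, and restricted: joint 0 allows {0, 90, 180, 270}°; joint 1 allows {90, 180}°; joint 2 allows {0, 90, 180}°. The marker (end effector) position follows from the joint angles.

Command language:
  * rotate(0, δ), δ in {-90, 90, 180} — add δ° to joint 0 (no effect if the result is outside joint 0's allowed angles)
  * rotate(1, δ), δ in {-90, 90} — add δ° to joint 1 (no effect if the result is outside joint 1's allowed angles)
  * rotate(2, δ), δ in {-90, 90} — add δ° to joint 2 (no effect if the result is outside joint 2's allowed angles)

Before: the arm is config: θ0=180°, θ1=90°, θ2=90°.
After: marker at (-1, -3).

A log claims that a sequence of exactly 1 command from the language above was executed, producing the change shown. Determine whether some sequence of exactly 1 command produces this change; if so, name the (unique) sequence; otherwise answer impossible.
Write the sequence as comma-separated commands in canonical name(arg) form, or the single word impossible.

rotate(2, -90)

initial: config: θ0=180°, θ1=90°, θ2=90°
step 1 (rotate(2, -90)): config: θ0=180°, θ1=90°, θ2=0°
all 7 alternatives checked — unique.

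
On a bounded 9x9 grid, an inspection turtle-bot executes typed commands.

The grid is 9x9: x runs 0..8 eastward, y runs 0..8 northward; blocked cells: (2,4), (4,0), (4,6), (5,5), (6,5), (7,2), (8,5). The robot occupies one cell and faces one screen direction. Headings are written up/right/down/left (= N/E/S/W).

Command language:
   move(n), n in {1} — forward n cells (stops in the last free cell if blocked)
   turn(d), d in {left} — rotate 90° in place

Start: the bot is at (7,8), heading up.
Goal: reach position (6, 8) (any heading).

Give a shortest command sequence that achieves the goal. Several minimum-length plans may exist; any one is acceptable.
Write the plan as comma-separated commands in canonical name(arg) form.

turn(left), move(1)

start: at (7,8), heading up
[1] after turn(left): at (7,8), heading left
[2] after move(1): at (6,8), heading left
minimal: 2 command(s), checked below 2.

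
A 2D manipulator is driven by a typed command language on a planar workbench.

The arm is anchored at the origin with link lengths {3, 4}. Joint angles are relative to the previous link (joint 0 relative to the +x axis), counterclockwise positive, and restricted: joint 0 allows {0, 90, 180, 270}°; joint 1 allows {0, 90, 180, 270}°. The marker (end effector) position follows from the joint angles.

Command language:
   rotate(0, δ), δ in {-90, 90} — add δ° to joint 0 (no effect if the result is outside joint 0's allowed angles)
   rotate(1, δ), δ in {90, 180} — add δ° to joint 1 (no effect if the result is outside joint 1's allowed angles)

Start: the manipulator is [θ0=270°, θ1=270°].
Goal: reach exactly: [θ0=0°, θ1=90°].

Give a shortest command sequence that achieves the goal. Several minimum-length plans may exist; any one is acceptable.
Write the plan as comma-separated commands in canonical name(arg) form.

rotate(0, 90), rotate(1, 180)

t0: [θ0=270°, θ1=270°]
[1] after rotate(0, 90): [θ0=0°, θ1=270°]
[2] after rotate(1, 180): [θ0=0°, θ1=90°]
minimal: 2 command(s), checked below 2.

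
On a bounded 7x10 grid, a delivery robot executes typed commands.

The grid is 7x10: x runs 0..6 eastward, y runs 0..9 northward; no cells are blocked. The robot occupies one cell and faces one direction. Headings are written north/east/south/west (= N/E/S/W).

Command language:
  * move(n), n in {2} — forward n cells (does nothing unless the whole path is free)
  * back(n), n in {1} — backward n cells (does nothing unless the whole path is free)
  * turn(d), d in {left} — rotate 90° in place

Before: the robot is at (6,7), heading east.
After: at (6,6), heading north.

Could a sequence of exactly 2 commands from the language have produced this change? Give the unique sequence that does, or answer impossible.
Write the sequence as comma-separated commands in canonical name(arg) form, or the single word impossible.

key: running back(1) before turn(left) would end elsewhere — order is forced
start: at (6,7), heading east
1. turn(left) → at (6,7), heading north
2. back(1) → at (6,6), heading north
no rival 2-sequence matches.

turn(left), back(1)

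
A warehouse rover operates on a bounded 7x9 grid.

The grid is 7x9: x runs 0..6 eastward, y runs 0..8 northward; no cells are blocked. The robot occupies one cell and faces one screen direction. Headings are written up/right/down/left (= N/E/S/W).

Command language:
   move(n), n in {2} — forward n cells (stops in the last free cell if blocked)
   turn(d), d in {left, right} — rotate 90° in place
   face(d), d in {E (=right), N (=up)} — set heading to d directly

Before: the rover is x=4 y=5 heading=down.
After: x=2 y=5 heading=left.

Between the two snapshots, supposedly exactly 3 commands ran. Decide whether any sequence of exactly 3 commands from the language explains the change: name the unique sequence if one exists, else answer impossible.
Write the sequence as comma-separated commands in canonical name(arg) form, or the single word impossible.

face(N), turn(left), move(2)

key: order matters: swapping face(N) and move(2) lands elsewhere
initial: x=4 y=5 heading=down
t=1 face(N) ⇒ x=4 y=5 heading=up
t=2 turn(left) ⇒ x=4 y=5 heading=left
t=3 move(2) ⇒ x=2 y=5 heading=left
no rival 3-sequence matches.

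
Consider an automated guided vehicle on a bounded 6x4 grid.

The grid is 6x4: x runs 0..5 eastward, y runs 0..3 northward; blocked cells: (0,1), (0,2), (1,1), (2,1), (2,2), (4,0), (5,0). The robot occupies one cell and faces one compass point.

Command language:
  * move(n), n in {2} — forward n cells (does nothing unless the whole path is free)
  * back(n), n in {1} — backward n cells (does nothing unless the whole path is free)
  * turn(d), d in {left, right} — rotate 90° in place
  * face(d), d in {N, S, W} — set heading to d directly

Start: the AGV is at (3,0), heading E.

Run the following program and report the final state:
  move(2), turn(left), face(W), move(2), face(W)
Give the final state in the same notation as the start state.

begin: at (3,0), heading E
1. move(2) → at (3,0), heading E
2. turn(left) → at (3,0), heading N
3. face(W) → at (3,0), heading W
4. move(2) → at (1,0), heading W
5. face(W) → at (1,0), heading W

at (1,0), heading W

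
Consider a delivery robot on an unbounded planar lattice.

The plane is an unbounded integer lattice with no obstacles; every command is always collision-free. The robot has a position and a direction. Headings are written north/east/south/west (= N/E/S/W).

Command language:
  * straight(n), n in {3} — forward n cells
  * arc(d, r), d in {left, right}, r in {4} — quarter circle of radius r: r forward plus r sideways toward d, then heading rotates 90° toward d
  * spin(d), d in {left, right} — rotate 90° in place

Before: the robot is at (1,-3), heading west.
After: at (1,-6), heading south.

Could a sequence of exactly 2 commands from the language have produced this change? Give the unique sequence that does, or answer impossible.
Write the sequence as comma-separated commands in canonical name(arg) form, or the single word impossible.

key: cell and facing (now S) both changed — the 2 commands mix motion and turning
begin: at (1,-3), heading west
[1] after spin(left): at (1,-3), heading south
[2] after straight(3): at (1,-6), heading south
all 25 alternatives checked — unique.

spin(left), straight(3)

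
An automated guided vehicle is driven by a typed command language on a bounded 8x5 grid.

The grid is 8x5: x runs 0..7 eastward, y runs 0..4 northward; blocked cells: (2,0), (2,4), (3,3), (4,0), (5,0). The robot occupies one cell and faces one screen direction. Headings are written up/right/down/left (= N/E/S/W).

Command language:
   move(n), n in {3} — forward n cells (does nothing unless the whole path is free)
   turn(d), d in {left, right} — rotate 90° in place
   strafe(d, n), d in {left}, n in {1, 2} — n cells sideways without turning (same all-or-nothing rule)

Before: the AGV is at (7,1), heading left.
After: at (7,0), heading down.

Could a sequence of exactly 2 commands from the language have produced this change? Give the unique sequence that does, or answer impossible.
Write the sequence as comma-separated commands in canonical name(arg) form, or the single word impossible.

strafe(left, 1), turn(left)

key: position moved to (7,0) AND the heading swung to S — translation plus rotation needed
begin: at (7,1), heading left
step 1 (strafe(left, 1)): at (7,0), heading left
step 2 (turn(left)): at (7,0), heading down
no other 2-command option fits: unique.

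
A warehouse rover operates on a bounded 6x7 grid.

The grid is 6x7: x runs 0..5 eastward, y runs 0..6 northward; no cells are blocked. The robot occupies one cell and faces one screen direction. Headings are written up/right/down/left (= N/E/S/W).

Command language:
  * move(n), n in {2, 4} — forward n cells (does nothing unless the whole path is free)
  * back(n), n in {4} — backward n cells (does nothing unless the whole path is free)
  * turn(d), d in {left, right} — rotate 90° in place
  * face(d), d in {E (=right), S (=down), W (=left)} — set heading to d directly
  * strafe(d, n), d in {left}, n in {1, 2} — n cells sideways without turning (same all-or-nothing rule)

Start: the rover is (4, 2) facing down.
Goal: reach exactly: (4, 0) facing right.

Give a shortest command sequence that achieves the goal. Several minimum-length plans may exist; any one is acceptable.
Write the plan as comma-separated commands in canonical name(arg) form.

initial: (4, 2) facing down
[1] after move(2): (4, 0) facing down
[2] after turn(left): (4, 0) facing right
shorter routes all fall short; 2 is best.

move(2), turn(left)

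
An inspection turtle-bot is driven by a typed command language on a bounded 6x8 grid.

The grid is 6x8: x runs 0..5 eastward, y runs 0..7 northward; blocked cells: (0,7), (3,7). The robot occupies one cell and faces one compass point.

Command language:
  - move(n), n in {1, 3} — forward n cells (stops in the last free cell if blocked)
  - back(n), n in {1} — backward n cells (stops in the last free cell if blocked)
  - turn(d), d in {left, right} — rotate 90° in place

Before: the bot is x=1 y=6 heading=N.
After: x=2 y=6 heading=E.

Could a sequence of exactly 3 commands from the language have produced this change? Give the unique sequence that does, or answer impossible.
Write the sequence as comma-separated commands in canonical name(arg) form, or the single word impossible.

no 3-step route produces this change.

impossible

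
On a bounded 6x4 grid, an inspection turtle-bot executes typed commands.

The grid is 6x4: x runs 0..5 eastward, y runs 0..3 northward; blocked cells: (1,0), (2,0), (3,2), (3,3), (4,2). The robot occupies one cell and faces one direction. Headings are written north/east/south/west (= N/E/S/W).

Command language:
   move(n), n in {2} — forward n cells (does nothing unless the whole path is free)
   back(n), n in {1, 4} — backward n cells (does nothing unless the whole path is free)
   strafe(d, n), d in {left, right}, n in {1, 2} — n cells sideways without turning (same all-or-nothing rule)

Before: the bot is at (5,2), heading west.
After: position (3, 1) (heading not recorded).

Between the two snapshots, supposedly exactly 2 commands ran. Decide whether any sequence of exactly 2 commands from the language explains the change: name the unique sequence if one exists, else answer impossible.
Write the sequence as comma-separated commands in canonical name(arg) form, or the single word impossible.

strafe(left, 1), move(2)

key: order matters: swapping strafe(left, 1) and move(2) lands elsewhere
begin: at (5,2), heading west
t=1 strafe(left, 1) ⇒ at (5,1), heading west
t=2 move(2) ⇒ at (3,1), heading west
uniquely the one of 49 2-step routes that fits.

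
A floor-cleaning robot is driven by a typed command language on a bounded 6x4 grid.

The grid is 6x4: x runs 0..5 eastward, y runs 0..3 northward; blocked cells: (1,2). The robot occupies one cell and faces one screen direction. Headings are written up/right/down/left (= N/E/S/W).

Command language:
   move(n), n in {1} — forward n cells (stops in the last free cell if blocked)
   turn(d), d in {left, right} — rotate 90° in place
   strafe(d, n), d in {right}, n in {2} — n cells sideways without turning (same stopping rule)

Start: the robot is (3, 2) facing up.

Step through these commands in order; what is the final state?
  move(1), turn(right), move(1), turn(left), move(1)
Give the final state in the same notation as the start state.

start: (3, 2) facing up
step 1 (move(1)): (3, 3) facing up
step 2 (turn(right)): (3, 3) facing right
step 3 (move(1)): (4, 3) facing right
step 4 (turn(left)): (4, 3) facing up
step 5 (move(1)): (4, 3) facing up

(4, 3) facing up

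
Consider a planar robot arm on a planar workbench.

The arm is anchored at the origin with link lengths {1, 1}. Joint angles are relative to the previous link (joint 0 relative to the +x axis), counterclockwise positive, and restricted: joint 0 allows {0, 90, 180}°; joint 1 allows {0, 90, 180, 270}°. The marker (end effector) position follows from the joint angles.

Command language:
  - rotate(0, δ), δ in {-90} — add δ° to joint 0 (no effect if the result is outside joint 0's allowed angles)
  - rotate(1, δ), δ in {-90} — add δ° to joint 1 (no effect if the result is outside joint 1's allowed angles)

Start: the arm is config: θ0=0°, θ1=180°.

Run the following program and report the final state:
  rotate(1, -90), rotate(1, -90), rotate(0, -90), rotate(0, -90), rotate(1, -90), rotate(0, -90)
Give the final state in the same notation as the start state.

start: config: θ0=0°, θ1=180°
1. rotate(1, -90) → config: θ0=0°, θ1=90°
2. rotate(1, -90) → config: θ0=0°, θ1=0°
3. rotate(0, -90) → config: θ0=0°, θ1=0°
4. rotate(0, -90) → config: θ0=0°, θ1=0°
5. rotate(1, -90) → config: θ0=0°, θ1=270°
6. rotate(0, -90) → config: θ0=0°, θ1=270°

config: θ0=0°, θ1=270°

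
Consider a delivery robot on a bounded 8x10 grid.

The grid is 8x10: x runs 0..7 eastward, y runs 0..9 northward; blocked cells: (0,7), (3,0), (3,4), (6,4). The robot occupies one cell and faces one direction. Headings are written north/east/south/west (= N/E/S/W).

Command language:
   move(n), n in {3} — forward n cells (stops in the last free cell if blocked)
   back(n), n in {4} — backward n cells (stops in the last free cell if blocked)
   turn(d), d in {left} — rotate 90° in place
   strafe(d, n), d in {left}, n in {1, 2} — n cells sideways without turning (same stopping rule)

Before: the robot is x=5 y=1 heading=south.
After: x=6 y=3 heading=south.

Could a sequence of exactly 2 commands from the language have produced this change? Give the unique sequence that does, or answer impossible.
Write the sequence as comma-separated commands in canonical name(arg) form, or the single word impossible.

strafe(left, 1), back(4)

key: running back(4) before strafe(left, 1) would end elsewhere — order is forced
initial: x=5 y=1 heading=south
t=1 strafe(left, 1) ⇒ x=6 y=1 heading=south
t=2 back(4) ⇒ x=6 y=3 heading=south
no rival 2-sequence matches.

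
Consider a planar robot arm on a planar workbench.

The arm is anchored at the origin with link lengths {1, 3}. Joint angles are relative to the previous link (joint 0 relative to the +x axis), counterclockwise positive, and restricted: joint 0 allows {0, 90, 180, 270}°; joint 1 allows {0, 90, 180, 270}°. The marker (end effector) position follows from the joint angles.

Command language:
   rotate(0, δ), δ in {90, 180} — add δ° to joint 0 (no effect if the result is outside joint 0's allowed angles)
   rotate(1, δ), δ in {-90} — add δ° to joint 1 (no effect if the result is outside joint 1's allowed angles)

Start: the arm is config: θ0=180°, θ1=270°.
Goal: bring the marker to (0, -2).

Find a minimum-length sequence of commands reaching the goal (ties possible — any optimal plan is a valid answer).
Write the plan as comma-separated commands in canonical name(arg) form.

start: config: θ0=180°, θ1=270°
step 1 (rotate(0, 180)): config: θ0=0°, θ1=270°
step 2 (rotate(1, -90)): config: θ0=0°, θ1=180°
step 3 (rotate(0, 90)): config: θ0=90°, θ1=180°
no 2-step plan works, so 3 is optimal.

rotate(0, 180), rotate(1, -90), rotate(0, 90)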